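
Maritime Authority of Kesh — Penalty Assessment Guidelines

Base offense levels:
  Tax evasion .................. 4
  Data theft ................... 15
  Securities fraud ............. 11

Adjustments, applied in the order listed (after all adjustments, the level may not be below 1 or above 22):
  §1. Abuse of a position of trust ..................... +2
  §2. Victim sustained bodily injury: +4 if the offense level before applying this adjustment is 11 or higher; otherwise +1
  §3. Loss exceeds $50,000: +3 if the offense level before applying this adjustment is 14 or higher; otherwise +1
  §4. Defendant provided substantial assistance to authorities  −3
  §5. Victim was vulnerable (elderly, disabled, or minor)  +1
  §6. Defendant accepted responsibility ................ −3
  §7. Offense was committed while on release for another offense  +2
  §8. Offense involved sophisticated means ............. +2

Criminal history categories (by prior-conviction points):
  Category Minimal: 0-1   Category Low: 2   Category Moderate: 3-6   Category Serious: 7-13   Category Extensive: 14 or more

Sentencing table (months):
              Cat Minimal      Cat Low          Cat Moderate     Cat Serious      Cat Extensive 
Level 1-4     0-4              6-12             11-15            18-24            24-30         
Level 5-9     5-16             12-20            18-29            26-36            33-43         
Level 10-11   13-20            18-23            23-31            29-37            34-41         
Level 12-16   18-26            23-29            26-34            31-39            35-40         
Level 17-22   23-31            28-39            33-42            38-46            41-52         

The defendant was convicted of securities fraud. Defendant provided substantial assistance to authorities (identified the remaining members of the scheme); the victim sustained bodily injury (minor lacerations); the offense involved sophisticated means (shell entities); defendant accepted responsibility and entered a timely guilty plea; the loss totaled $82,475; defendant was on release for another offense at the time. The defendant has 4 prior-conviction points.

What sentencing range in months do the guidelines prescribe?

26-34 months

Base offense level for securities fraud: 11.
§1 does not apply.
§2 applies (level before this adjustment is 11 ≥ 11, so +4): 11 + 4 = 15.
§3 applies (level before this adjustment is 15 ≥ 14, so +3): 15 + 3 = 18.
§4 applies: 18 − 3 = 15.
§6 applies: 15 − 3 = 12.
§7 applies: 12 + 2 = 14.
§8 applies: 14 + 2 = 16.
Final offense level: 16.
Criminal history: 4 prior points → Category Moderate (3-6).
Level 16 falls in the 12-16 band.
Grid: Level 12-16 × Category Moderate = 26-34 months.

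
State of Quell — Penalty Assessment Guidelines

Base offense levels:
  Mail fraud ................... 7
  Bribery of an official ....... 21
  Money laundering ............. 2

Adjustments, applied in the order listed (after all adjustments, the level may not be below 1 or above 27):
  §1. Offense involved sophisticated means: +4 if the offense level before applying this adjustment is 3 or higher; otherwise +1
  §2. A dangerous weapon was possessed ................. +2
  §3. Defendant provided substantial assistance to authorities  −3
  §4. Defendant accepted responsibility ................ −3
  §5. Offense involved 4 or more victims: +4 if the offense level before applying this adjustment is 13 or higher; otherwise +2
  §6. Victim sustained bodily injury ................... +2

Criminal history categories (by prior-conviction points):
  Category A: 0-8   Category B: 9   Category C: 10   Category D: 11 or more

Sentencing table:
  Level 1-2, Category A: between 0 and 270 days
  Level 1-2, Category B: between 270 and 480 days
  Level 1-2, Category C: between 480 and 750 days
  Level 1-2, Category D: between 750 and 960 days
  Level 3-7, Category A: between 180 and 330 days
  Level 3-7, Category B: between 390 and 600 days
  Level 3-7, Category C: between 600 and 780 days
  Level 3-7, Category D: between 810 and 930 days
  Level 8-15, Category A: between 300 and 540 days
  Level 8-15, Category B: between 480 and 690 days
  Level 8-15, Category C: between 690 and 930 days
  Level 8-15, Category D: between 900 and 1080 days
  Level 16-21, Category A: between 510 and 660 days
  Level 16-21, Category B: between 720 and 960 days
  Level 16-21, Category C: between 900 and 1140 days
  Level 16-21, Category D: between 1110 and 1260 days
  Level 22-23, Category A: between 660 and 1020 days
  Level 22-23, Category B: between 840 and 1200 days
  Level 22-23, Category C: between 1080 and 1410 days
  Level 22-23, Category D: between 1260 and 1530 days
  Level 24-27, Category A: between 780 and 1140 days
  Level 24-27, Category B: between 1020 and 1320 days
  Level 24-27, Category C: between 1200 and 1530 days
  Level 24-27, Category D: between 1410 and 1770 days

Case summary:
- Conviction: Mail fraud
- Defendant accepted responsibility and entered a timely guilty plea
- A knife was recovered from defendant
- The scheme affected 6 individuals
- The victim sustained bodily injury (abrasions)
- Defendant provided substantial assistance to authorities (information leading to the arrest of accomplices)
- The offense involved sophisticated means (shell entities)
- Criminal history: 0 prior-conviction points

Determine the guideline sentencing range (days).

Base offense level for mail fraud: 7.
§1 applies (level before this adjustment is 7 ≥ 3, so +4): 7 + 4 = 11.
§2 applies: 11 + 2 = 13.
§3 applies: 13 − 3 = 10.
§4 applies: 10 − 3 = 7.
§5 applies (level before this adjustment is 7 < 13, so +2): 7 + 2 = 9.
§6 applies: 9 + 2 = 11.
Final offense level: 11.
Criminal history: 0 prior points → Category A (0-8).
Level 11 falls in the 8-15 band.
Grid: Level 8-15 × Category A = 300-540 days.

300-540 days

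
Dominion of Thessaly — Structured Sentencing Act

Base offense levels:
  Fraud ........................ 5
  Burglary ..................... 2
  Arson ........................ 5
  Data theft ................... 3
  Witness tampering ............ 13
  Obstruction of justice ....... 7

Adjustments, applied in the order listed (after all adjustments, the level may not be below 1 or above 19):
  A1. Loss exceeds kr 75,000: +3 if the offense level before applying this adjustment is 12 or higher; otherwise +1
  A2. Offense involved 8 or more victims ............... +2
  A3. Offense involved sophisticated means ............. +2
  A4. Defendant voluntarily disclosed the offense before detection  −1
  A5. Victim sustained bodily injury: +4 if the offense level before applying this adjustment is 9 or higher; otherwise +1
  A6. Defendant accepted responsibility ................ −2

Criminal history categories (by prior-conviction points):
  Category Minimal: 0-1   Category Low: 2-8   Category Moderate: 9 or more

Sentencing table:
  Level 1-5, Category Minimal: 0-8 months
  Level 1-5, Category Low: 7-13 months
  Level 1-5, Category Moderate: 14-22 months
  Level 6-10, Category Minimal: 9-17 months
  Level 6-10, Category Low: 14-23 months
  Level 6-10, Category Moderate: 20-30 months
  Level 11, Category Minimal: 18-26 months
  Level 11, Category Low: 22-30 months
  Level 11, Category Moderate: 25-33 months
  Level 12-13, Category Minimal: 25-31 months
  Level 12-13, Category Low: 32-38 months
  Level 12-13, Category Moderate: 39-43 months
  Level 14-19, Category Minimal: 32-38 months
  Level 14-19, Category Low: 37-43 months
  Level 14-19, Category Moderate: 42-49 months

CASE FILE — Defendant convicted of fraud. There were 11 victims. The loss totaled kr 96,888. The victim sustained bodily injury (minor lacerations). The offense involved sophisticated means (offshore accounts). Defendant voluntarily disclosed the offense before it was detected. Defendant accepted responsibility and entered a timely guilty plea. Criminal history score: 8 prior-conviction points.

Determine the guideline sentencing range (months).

Base offense level for fraud: 5.
A1 applies (level before this adjustment is 5 < 12, so +1): 5 + 1 = 6.
A2 applies: 6 + 2 = 8.
A3 applies: 8 + 2 = 10.
A4 applies: 10 − 1 = 9.
A5 applies (level before this adjustment is 9 ≥ 9, so +4): 9 + 4 = 13.
A6 applies: 13 − 2 = 11.
Final offense level: 11.
Criminal history: 8 prior points → Category Low (2-8).
Level 11 falls in the 11 band.
Grid: Level 11 × Category Low = 22-30 months.

22-30 months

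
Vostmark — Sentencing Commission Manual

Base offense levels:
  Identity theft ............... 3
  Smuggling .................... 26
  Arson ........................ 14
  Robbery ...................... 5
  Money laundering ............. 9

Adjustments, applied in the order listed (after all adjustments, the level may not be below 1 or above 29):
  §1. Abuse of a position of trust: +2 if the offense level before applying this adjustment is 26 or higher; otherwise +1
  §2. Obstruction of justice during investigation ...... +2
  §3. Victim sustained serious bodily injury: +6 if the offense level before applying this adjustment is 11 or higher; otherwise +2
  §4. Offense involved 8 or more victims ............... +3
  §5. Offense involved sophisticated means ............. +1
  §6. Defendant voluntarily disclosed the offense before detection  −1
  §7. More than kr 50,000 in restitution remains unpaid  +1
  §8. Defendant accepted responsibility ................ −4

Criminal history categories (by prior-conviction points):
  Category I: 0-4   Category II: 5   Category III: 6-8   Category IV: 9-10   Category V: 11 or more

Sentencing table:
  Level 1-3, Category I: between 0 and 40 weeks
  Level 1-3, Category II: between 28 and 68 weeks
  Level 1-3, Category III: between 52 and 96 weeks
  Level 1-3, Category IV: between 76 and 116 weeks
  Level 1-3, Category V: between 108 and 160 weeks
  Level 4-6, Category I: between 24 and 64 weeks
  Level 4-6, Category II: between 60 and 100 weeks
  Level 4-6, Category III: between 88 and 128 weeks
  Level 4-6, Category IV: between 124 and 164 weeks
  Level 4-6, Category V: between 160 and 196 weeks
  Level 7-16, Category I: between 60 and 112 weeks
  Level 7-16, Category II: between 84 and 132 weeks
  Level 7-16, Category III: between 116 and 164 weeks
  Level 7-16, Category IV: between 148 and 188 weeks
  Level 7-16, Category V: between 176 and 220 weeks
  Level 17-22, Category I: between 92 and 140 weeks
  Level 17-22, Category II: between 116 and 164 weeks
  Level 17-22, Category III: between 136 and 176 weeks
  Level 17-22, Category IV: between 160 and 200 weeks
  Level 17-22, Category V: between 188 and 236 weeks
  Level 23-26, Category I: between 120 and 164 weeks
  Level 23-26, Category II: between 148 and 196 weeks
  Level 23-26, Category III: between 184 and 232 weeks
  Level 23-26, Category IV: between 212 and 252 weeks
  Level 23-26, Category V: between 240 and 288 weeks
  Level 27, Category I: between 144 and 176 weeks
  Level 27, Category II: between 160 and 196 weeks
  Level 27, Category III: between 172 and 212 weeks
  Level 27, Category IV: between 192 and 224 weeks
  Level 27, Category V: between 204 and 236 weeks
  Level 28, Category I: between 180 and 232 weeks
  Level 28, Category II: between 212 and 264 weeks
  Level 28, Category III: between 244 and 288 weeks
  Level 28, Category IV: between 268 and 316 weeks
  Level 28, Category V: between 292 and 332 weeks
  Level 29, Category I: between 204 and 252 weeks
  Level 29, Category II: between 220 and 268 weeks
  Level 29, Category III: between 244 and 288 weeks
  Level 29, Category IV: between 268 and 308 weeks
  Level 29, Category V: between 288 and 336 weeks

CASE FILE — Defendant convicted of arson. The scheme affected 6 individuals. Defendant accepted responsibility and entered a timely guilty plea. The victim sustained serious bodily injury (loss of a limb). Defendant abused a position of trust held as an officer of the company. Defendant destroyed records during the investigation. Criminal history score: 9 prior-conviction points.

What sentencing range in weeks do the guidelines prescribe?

160-200 weeks

Base offense level for arson: 14.
§1 applies (level before this adjustment is 14 < 26, so +1): 14 + 1 = 15.
§2 applies: 15 + 2 = 17.
§3 applies (level before this adjustment is 17 ≥ 11, so +6): 17 + 6 = 23.
§6 does not apply.
§7 does not apply.
§8 applies: 23 − 4 = 19.
Final offense level: 19.
Criminal history: 9 prior points → Category IV (9-10).
Level 19 falls in the 17-22 band.
Grid: Level 17-22 × Category IV = 160-200 weeks.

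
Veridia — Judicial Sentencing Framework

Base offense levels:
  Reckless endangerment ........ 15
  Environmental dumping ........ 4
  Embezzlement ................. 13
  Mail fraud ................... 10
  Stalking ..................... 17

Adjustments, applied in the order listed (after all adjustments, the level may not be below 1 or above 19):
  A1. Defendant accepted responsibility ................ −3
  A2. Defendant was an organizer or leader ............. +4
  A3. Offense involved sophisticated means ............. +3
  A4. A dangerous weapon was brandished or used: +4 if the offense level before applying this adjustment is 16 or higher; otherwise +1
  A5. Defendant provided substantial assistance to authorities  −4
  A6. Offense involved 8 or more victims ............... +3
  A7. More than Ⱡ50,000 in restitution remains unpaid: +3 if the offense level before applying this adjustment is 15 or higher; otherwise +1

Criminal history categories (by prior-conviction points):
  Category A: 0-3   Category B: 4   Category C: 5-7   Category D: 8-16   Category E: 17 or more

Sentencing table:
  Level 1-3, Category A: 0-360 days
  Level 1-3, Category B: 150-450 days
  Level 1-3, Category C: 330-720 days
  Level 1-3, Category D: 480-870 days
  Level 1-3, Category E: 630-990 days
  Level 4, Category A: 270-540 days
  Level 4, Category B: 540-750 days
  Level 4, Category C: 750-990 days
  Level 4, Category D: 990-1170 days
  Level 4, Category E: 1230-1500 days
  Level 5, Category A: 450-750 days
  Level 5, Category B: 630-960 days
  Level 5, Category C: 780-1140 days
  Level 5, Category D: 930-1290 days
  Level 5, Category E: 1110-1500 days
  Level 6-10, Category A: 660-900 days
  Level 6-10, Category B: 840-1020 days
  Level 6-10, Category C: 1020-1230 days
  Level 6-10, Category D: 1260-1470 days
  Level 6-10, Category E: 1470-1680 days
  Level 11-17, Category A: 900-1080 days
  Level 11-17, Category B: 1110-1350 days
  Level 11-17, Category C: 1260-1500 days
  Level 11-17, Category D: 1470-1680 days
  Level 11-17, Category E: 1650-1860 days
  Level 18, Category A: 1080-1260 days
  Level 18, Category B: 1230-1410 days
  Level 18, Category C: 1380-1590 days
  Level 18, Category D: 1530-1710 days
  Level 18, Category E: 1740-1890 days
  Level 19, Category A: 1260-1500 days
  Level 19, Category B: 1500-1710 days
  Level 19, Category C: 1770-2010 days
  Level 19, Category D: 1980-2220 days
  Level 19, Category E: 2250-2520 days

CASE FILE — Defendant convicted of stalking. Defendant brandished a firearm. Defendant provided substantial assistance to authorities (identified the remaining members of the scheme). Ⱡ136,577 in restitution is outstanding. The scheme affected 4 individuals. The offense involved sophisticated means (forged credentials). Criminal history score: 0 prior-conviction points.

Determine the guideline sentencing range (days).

1260-1500 days

Base offense level for stalking: 17.
A1 does not apply.
A3 applies: 17 + 3 = 20.
A4 applies (level before this adjustment is 20 ≥ 16, so +4): 20 + 4 = 24.
A5 applies: 24 − 4 = 20.
A6 does not apply.
A7 applies (level before this adjustment is 20 ≥ 15, so +3): 20 + 3 = 23.
Level 23 exceeds the maximum of 19; capped at 19.
Final offense level: 19.
Criminal history: 0 prior points → Category A (0-3).
Level 19 falls in the 19 band.
Grid: Level 19 × Category A = 1260-1500 days.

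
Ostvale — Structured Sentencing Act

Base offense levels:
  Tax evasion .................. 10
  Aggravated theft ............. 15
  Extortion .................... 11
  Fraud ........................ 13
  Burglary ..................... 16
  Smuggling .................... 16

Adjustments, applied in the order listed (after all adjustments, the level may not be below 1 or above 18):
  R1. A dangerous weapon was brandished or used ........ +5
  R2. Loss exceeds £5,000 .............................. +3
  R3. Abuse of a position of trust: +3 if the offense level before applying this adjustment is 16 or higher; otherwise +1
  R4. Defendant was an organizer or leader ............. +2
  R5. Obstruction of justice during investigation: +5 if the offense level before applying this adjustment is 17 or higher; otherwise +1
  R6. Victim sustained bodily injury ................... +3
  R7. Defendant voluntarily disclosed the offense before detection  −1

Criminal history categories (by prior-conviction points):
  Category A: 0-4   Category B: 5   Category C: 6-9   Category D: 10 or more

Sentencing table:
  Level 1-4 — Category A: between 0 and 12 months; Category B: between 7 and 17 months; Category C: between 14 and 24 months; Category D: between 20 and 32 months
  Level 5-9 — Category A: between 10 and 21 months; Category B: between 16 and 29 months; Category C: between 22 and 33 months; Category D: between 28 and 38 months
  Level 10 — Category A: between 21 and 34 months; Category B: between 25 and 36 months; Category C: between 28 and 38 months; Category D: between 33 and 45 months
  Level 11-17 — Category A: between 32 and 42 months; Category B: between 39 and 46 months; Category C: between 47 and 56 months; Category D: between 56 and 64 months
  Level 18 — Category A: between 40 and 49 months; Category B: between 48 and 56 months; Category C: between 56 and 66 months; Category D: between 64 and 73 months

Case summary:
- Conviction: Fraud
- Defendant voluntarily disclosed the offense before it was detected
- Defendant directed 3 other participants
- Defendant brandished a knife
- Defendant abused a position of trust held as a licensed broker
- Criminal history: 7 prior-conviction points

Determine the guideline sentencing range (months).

56-66 months

Base offense level for fraud: 13.
R1 applies: 13 + 5 = 18.
R2 does not apply.
R3 applies (level before this adjustment is 18 ≥ 16, so +3): 18 + 3 = 21.
R4 applies: 21 + 2 = 23.
R5 does not apply.
R7 applies: 23 − 1 = 22.
Level 22 exceeds the maximum of 18; capped at 18.
Final offense level: 18.
Criminal history: 7 prior points → Category C (6-9).
Level 18 falls in the 18 band.
Grid: Level 18 × Category C = 56-66 months.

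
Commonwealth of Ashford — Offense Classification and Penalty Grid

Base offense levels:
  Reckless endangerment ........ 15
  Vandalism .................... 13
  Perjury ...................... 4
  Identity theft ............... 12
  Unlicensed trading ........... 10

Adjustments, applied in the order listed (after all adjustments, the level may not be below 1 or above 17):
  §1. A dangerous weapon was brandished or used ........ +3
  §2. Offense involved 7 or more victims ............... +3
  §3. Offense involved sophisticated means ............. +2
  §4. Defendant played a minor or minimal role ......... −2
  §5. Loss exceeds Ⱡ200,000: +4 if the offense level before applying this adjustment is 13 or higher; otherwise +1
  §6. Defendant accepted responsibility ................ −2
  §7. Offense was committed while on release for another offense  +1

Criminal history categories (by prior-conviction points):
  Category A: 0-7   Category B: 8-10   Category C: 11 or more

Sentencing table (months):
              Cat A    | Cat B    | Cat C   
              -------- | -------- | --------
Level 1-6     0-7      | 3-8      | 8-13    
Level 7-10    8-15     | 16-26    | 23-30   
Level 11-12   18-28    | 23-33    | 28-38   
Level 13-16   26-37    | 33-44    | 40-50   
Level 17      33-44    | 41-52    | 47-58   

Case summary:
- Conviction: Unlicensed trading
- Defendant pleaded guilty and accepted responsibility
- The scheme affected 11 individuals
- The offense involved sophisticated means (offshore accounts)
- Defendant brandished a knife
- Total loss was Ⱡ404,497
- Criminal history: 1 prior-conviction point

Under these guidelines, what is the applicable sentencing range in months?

33-44 months

Base offense level for unlicensed trading: 10.
§1 applies: 10 + 3 = 13.
§2 applies: 13 + 3 = 16.
§3 applies: 16 + 2 = 18.
§5 applies (level before this adjustment is 18 ≥ 13, so +4): 18 + 4 = 22.
§6 applies: 22 − 2 = 20.
Level 20 exceeds the maximum of 17; capped at 17.
Final offense level: 17.
Criminal history: 1 prior point → Category A (0-7).
Level 17 falls in the 17 band.
Grid: Level 17 × Category A = 33-44 months.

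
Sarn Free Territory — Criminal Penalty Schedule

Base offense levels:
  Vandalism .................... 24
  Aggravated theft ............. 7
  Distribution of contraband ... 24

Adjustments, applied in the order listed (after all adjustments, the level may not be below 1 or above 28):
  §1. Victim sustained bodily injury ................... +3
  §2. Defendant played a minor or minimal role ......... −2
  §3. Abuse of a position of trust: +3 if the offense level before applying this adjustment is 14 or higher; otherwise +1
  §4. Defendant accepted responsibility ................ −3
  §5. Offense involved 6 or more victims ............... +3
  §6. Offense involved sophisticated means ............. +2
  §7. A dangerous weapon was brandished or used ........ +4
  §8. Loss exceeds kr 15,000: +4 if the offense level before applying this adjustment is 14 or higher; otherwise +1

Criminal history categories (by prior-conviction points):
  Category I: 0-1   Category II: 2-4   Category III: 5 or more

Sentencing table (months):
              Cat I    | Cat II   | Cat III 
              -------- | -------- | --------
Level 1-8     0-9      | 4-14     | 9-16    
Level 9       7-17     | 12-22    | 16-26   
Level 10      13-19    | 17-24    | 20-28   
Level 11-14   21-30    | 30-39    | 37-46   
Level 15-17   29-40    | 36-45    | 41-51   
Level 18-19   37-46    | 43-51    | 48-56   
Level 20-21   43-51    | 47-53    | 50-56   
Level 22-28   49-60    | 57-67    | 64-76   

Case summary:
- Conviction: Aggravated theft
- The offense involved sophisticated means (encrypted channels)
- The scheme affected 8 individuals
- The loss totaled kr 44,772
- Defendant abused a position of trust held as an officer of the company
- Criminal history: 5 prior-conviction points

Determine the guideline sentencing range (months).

Base offense level for aggravated theft: 7.
§1 does not apply.
§2 does not apply.
§3 applies (level before this adjustment is 7 < 14, so +1): 7 + 1 = 8.
§5 applies: 8 + 3 = 11.
§6 applies: 11 + 2 = 13.
§8 applies (level before this adjustment is 13 < 14, so +1): 13 + 1 = 14.
Final offense level: 14.
Criminal history: 5 prior points → Category III (5+).
Level 14 falls in the 11-14 band.
Grid: Level 11-14 × Category III = 37-46 months.

37-46 months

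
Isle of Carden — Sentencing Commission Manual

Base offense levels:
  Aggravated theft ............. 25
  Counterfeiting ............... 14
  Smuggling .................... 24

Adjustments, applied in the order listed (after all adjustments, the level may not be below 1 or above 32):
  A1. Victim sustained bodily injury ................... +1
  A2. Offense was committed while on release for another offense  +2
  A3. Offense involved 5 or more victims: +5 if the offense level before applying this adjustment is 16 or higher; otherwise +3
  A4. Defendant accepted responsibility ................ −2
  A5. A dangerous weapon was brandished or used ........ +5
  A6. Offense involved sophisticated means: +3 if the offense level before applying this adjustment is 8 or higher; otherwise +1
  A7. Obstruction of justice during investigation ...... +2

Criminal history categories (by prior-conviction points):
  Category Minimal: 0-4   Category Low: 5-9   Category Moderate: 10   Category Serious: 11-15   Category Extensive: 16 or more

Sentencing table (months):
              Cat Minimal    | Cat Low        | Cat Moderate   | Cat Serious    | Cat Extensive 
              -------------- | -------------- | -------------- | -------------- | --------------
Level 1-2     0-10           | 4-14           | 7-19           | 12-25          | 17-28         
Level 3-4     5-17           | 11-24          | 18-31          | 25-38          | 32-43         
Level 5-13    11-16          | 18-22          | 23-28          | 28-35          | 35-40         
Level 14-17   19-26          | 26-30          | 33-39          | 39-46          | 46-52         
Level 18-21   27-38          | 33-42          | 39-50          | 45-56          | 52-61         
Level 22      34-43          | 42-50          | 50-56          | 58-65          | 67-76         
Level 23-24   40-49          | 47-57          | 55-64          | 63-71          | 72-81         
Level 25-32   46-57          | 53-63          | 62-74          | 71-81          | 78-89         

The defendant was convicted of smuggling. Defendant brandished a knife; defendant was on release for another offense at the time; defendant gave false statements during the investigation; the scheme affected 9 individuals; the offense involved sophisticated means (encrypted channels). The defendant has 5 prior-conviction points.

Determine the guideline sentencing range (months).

53-63 months

Base offense level for smuggling: 24.
A2 applies: 24 + 2 = 26.
A3 applies (level before this adjustment is 26 ≥ 16, so +5): 26 + 5 = 31.
A4 does not apply.
A5 applies: 31 + 5 = 36.
A6 applies (level before this adjustment is 36 ≥ 8, so +3): 36 + 3 = 39.
A7 applies: 39 + 2 = 41.
Level 41 exceeds the maximum of 32; capped at 32.
Final offense level: 32.
Criminal history: 5 prior points → Category Low (5-9).
Level 32 falls in the 25-32 band.
Grid: Level 25-32 × Category Low = 53-63 months.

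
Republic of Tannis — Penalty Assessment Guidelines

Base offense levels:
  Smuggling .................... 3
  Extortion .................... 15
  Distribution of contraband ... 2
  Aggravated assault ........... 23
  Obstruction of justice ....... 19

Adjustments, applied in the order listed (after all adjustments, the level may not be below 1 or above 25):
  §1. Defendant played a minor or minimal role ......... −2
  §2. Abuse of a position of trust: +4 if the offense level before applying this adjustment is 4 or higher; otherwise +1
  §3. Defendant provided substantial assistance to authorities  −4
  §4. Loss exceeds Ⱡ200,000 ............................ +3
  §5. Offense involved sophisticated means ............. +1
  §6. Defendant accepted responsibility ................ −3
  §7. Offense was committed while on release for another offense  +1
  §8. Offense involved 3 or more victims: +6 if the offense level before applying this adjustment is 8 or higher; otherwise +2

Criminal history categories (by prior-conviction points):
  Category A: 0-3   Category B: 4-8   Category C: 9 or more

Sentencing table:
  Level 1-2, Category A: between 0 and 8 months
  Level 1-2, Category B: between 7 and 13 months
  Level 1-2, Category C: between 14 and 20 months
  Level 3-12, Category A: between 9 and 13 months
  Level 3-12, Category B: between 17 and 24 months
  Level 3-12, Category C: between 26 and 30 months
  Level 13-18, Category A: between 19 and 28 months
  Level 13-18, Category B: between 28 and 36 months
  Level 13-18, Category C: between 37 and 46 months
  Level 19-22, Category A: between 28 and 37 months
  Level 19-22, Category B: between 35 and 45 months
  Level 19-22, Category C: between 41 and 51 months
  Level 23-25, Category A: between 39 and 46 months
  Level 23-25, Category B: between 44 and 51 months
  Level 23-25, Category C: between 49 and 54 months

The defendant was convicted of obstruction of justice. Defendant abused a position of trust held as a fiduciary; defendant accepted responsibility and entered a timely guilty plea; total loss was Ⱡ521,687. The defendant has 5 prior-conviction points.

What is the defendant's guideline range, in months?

44-51 months

Base offense level for obstruction of justice: 19.
§1 does not apply.
§2 applies (level before this adjustment is 19 ≥ 4, so +4): 19 + 4 = 23.
§3 does not apply.
§4 applies: 23 + 3 = 26.
§5 does not apply.
§6 applies: 26 − 3 = 23.
Final offense level: 23.
Criminal history: 5 prior points → Category B (4-8).
Level 23 falls in the 23-25 band.
Grid: Level 23-25 × Category B = 44-51 months.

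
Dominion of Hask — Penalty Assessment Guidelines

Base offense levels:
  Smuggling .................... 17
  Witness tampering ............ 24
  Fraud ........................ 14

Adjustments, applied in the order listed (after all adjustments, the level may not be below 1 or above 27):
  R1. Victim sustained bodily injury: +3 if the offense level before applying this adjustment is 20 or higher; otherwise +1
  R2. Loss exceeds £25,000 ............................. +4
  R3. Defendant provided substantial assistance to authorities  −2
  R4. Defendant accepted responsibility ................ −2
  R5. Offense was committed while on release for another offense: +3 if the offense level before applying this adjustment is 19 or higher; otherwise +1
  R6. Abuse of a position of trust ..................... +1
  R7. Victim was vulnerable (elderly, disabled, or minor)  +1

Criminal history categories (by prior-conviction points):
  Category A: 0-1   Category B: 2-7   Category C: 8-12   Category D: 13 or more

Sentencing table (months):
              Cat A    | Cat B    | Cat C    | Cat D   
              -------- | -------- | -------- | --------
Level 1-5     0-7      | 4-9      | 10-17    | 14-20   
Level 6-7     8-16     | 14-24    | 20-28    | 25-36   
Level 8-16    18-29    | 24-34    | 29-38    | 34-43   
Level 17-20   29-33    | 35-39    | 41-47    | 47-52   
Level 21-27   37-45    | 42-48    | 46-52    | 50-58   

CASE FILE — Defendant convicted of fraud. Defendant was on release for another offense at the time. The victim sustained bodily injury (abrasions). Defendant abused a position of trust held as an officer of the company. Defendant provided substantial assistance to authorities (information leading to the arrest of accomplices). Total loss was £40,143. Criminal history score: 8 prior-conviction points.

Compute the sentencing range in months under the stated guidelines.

Base offense level for fraud: 14.
R1 applies (level before this adjustment is 14 < 20, so +1): 14 + 1 = 15.
R2 applies: 15 + 4 = 19.
R3 applies: 19 − 2 = 17.
R4 does not apply.
R5 applies (level before this adjustment is 17 < 19, so +1): 17 + 1 = 18.
R6 applies: 18 + 1 = 19.
Final offense level: 19.
Criminal history: 8 prior points → Category C (8-12).
Level 19 falls in the 17-20 band.
Grid: Level 17-20 × Category C = 41-47 months.

41-47 months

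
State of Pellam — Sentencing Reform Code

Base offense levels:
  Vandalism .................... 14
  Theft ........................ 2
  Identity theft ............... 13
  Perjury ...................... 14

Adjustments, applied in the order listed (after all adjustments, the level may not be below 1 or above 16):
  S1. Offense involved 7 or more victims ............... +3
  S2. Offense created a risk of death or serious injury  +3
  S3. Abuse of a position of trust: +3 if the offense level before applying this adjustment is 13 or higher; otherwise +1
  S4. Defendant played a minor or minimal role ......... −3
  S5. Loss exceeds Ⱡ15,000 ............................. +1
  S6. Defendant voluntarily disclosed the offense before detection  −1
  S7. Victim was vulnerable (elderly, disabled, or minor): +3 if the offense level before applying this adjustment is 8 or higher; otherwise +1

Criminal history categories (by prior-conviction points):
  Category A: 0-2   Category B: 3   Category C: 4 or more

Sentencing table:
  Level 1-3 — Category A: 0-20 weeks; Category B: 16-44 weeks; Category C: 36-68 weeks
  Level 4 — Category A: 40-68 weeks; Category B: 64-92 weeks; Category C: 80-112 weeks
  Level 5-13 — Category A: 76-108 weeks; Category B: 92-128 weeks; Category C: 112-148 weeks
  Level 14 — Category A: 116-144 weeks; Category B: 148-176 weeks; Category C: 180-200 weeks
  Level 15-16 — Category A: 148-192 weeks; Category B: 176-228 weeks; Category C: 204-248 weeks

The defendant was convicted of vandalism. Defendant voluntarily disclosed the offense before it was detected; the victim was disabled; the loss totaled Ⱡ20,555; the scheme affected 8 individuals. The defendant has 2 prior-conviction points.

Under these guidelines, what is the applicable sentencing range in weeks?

148-192 weeks

Base offense level for vandalism: 14.
S1 applies: 14 + 3 = 17.
S2 does not apply.
S3 does not apply.
S4 does not apply.
S5 applies: 17 + 1 = 18.
S6 applies: 18 − 1 = 17.
S7 applies (level before this adjustment is 17 ≥ 8, so +3): 17 + 3 = 20.
Level 20 exceeds the maximum of 16; capped at 16.
Final offense level: 16.
Criminal history: 2 prior points → Category A (0-2).
Level 16 falls in the 15-16 band.
Grid: Level 15-16 × Category A = 148-192 weeks.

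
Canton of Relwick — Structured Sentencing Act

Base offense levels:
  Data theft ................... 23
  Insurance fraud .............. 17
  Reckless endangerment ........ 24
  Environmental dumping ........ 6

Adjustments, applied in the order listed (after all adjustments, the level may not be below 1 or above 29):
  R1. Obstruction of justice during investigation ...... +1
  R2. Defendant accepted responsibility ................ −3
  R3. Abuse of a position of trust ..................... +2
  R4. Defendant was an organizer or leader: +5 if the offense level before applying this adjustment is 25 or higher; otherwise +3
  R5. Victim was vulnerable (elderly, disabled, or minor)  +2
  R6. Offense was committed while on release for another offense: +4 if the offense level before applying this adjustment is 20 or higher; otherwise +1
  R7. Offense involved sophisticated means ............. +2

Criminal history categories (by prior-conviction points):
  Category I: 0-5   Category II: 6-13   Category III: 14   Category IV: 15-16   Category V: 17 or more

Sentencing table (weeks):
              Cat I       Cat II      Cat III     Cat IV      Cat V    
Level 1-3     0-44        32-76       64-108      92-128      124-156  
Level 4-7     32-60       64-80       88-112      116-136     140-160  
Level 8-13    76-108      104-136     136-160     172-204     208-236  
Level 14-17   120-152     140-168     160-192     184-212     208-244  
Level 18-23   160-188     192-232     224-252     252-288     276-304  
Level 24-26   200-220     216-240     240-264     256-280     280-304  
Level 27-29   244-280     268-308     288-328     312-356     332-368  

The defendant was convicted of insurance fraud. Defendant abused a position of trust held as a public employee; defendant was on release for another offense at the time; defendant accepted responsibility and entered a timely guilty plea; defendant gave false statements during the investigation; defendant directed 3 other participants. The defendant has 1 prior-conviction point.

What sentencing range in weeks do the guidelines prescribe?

200-220 weeks

Base offense level for insurance fraud: 17.
R1 applies: 17 + 1 = 18.
R2 applies: 18 − 3 = 15.
R3 applies: 15 + 2 = 17.
R4 applies (level before this adjustment is 17 < 25, so +3): 17 + 3 = 20.
R6 applies (level before this adjustment is 20 ≥ 20, so +4): 20 + 4 = 24.
R7 does not apply.
Final offense level: 24.
Criminal history: 1 prior point → Category I (0-5).
Level 24 falls in the 24-26 band.
Grid: Level 24-26 × Category I = 200-220 weeks.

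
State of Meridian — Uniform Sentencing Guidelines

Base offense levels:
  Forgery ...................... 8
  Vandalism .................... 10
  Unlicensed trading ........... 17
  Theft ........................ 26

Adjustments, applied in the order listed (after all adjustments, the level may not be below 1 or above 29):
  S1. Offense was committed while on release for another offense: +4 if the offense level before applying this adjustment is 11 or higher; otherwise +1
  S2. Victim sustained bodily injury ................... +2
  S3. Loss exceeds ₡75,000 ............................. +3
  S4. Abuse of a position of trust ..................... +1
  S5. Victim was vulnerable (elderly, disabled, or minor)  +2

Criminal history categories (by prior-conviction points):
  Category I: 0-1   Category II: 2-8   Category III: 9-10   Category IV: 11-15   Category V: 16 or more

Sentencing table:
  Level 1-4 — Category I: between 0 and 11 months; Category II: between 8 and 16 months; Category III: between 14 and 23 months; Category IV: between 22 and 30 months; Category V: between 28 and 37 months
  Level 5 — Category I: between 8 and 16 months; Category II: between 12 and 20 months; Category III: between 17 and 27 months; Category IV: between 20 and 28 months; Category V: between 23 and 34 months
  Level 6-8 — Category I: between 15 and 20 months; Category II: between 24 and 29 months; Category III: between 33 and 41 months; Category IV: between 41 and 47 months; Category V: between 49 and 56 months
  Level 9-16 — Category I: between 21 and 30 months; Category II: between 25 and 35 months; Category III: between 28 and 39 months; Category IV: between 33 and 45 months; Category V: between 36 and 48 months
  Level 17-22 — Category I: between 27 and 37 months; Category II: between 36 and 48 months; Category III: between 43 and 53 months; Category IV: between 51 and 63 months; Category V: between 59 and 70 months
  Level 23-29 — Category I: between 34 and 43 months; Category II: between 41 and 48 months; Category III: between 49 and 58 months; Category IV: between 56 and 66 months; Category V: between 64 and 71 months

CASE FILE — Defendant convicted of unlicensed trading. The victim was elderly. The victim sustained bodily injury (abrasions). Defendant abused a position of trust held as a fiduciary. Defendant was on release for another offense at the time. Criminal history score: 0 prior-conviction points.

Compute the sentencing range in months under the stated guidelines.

34-43 months

Base offense level for unlicensed trading: 17.
S1 applies (level before this adjustment is 17 ≥ 11, so +4): 17 + 4 = 21.
S2 applies: 21 + 2 = 23.
S3 does not apply.
S4 applies: 23 + 1 = 24.
S5 applies: 24 + 2 = 26.
Final offense level: 26.
Criminal history: 0 prior points → Category I (0-1).
Level 26 falls in the 23-29 band.
Grid: Level 23-29 × Category I = 34-43 months.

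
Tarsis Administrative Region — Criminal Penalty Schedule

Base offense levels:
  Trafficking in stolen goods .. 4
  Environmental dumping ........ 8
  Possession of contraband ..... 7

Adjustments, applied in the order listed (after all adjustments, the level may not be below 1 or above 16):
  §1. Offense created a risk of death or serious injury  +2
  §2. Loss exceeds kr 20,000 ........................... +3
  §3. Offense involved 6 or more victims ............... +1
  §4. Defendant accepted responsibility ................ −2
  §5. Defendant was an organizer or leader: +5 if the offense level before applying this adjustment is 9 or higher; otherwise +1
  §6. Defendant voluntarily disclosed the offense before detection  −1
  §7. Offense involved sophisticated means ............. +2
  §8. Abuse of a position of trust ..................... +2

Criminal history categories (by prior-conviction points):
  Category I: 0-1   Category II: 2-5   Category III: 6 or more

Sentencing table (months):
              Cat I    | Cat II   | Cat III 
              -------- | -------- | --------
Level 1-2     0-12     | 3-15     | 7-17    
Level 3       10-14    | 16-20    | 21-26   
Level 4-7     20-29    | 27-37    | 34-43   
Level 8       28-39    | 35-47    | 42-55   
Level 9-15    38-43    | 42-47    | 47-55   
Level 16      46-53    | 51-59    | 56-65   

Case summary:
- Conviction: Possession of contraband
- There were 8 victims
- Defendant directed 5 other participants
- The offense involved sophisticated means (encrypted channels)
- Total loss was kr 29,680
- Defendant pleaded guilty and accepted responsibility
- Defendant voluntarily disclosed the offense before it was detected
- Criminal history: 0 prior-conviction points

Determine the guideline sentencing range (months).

Base offense level for possession of contraband: 7.
§1 does not apply.
§2 applies: 7 + 3 = 10.
§3 applies: 10 + 1 = 11.
§4 applies: 11 − 2 = 9.
§5 applies (level before this adjustment is 9 ≥ 9, so +5): 9 + 5 = 14.
§6 applies: 14 − 1 = 13.
§7 applies: 13 + 2 = 15.
§8 does not apply.
Final offense level: 15.
Criminal history: 0 prior points → Category I (0-1).
Level 15 falls in the 9-15 band.
Grid: Level 9-15 × Category I = 38-43 months.

38-43 months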